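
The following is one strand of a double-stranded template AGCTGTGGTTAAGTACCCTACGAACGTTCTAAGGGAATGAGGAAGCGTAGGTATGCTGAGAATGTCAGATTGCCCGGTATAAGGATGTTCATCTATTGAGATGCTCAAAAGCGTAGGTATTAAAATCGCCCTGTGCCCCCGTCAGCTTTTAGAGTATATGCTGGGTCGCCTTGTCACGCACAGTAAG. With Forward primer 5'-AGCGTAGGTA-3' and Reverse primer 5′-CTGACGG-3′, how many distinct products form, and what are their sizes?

The forward primer AGCGTAGGTA matches the top strand at positions 44–53, 110–119.
The reverse primer's reverse complement is CCGTCAG, matching at positions 139–145.
Each forward site pairs with the reverse site to give a product ending at position 145: sizes 102, 36 bp.

Two products: 102 bp, 36 bp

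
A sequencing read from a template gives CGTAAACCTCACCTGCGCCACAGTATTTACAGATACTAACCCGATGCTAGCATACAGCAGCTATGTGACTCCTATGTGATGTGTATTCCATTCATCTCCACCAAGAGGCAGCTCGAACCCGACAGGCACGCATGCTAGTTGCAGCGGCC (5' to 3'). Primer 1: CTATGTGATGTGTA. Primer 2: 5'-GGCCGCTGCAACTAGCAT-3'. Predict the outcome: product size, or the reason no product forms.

Primer 1 (CTATGTGATGTGTA) matches the top strand at positions 72–85; it acts as a forward primer.
Primer 2's reverse complement is ATGCTAGTTGCAGCGGCC, matching the top strand at positions 132–149; it acts as a reverse primer.
The 3' ends face each other across positions 72–149, giving a 78 bp product.

Yes — a 78 bp product.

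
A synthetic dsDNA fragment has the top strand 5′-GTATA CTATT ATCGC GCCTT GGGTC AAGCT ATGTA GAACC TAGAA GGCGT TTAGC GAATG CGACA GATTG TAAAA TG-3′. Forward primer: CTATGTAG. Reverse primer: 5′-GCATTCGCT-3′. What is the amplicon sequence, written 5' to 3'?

5'-CTATGTAGAACCTAGAAGGCGTTTAGCGAATGC-3'

Forward primer CTATGTAG is found on the top strand at positions 29–36.
The reverse primer's reverse complement is AGCGAATGC, which matches the template at positions 53–61.
The product is the template from position 29 through 61 (33 bp).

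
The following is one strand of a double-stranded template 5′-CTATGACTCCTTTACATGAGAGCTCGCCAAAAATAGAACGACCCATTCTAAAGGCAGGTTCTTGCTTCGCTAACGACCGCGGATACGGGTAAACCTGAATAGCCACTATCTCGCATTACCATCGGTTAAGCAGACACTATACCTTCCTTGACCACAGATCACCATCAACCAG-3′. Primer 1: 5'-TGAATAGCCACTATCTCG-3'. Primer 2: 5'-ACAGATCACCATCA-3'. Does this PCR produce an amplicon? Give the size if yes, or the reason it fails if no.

No product — both primers anneal to the same strand and extend in the same direction.

Primer 1 (TGAATAGCCACTATCTCG) matches the top strand at positions 96–113 (3' end points downstream).
Primer 2 (ACAGATCACCATCA) also matches the top strand directly, at positions 154–167 — its reverse complement TGATGGTGATCTGT is not present.
Both primers anneal to the bottom strand with 3' ends pointing the same way, so neither can prime synthesis back toward the other.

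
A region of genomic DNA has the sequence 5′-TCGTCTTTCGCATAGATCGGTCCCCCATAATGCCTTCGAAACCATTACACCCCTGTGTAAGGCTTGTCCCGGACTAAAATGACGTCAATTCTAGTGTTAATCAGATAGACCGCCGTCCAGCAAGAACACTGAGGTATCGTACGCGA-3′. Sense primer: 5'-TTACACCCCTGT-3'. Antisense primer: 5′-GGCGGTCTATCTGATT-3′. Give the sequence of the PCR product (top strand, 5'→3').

5'-TTACACCCCTGTGTAAGGCTTGTCCCGGACTAAAATGACGTCAATTCTAGTGTTAATCAGATAGACCGCC-3'

The forward primer matches the template at positions 45–56.
The reverse primer's reverse complement is AATCAGATAGACCGCC, which matches the template at positions 99–114.
The product is the template from position 45 through 114 (70 bp).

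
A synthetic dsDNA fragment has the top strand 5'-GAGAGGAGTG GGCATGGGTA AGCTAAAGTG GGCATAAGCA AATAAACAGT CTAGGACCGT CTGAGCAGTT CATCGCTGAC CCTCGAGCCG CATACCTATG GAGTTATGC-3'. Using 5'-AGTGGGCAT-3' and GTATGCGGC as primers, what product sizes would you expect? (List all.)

The forward primer AGTGGGCAT matches the top strand at positions 7–15, 27–35.
The reverse primer's reverse complement is GCCGCATAC, matching at positions 87–95.
Each forward site pairs with the reverse site to give a product ending at position 95: sizes 89, 69 bp.

89 bp, 69 bp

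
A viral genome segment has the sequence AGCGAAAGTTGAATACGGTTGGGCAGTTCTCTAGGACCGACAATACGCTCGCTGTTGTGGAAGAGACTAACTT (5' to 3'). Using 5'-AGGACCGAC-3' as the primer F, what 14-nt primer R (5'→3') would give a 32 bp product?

The forward primer binds at positions 33–41, so a 32 bp product ends at position 33 + 32 − 1 = 64.
The reverse primer anneals to the top strand over positions 51–64, i.e. to GCTGTTGTGGAAGA.
Its sequence written 5'→3' is the reverse complement: TCTTCCACAACAGC.

5'-TCTTCCACAACAGC-3'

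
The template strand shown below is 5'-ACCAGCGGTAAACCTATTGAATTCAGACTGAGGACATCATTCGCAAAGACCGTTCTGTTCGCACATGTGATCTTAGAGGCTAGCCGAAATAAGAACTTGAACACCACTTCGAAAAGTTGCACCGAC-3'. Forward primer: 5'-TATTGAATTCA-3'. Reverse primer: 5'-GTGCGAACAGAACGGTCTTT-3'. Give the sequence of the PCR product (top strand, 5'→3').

5'-TATTGAATTCAGACTGAGGACATCATTCGCAAAGACCGTTCTGTTCGCAC-3'

Forward primer TATTGAATTCA is found on the top strand at positions 15–25.
Reverse complement of the reverse primer: AAAGACCGTTCTGTTCGCAC. This occurs on the top strand at positions 45–64.
The product is the template from position 15 through 64 (50 bp).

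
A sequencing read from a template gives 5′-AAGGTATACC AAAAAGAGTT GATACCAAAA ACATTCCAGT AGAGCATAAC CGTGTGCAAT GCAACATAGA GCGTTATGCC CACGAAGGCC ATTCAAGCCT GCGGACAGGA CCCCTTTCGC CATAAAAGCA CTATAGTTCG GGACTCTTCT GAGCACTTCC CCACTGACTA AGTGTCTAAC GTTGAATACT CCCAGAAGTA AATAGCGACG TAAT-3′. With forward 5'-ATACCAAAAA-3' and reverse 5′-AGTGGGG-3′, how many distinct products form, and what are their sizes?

Two products: 160 bp, 144 bp

The forward primer ATACCAAAAA matches the top strand at positions 6–15, 22–31.
The reverse primer's reverse complement is CCCCACT, matching at positions 159–165.
Each forward site pairs with the reverse site to give a product ending at position 165: sizes 160, 144 bp.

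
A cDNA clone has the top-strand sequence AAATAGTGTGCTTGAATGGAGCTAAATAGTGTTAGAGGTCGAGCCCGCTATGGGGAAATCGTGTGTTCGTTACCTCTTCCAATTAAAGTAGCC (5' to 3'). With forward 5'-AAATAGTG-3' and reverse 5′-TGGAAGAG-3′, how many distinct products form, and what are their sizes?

The forward primer AAATAGTG matches the top strand at positions 1–8, 24–31.
The reverse primer's reverse complement is CTCTTCCA, matching at positions 74–81.
Each forward site pairs with the reverse site to give a product ending at position 81: sizes 81, 58 bp.

Two products: 81 bp, 58 bp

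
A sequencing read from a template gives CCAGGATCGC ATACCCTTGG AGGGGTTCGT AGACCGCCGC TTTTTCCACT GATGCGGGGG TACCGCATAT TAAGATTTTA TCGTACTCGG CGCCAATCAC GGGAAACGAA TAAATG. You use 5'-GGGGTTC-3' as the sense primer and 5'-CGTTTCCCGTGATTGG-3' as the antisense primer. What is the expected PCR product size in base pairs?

87 bp

Scanning the template, GGGGTTC occurs at positions 22–28; this primer anneals to the bottom strand there with its 3' end pointing downstream.
Taking the reverse complement of CGTTTCCCGTGATTGG gives CCAATCACGGGAAACG, found at positions 93–108 on the template; the primer anneals here to the top strand with its 3' end pointing upstream.
Amplicon spans positions 22–108: 87 bp.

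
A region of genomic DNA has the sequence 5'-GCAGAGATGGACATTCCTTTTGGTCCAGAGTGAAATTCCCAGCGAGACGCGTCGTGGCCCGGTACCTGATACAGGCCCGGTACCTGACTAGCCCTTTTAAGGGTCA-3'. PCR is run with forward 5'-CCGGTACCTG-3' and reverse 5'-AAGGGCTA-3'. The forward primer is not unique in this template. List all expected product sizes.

The forward primer CCGGTACCTG matches the top strand at positions 59–68, 77–86.
The reverse primer's reverse complement is TAGCCCTT, matching at positions 89–96.
Each forward site pairs with the reverse site to give a product ending at position 96: sizes 38, 20 bp.

38 bp, 20 bp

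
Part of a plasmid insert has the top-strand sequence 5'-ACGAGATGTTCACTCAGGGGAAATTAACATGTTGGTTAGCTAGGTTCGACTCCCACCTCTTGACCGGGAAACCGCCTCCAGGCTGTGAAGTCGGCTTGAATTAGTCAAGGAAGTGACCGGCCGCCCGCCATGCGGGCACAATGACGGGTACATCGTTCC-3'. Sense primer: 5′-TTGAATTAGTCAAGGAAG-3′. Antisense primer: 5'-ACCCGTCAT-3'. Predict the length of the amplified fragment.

54 bp

The forward primer matches the template at positions 96–113.
The reverse primer's reverse complement is ATGACGGGT, which matches the template at positions 141–149.
Amplicon spans positions 96–149: 54 bp.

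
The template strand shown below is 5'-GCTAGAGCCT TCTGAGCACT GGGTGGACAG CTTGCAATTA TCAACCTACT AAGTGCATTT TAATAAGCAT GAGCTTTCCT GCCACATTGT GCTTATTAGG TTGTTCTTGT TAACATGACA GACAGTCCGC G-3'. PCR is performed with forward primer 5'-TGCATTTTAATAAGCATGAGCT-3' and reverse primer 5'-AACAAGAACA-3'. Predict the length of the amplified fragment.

58 bp

Forward primer TGCATTTTAATAAGCATGAGCT is found on the top strand at positions 54–75.
Taking the reverse complement of AACAAGAACA gives TGTTCTTGTT, found at positions 102–111 on the template; the primer anneals here to the top strand with its 3' end pointing upstream.
Amplicon spans positions 54–111: 58 bp.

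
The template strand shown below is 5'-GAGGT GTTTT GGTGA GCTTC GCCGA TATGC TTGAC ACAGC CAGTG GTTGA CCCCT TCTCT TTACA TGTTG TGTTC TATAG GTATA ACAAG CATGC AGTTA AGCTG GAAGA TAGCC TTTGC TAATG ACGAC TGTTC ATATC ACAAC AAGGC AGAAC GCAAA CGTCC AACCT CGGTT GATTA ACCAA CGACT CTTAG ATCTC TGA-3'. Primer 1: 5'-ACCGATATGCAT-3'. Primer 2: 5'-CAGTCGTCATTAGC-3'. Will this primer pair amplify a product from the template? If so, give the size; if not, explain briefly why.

No product — primer 1 has no binding site in the template.

Primer 1 (ACCGATATGCAT) does not match the top strand, and its reverse complement ATGCATATCGGT does not match either.
With no annealing site for primer 1, no amplification occurs.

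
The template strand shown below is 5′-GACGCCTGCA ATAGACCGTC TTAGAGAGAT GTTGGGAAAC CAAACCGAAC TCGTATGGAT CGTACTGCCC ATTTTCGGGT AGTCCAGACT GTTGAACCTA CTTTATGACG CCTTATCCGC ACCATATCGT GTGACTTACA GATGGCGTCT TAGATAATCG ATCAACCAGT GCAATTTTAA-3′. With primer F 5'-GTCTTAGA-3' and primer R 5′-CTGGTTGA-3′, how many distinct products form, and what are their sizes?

Two products: 152 bp, 23 bp

The forward primer GTCTTAGA matches the top strand at positions 18–25, 147–154.
The reverse primer's reverse complement is TCAACCAG, matching at positions 162–169.
Each forward site pairs with the reverse site to give a product ending at position 169: sizes 152, 23 bp.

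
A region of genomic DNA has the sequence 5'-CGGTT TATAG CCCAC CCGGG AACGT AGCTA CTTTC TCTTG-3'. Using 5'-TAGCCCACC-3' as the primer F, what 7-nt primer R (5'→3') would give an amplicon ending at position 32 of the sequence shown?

The forward primer binds at positions 8–16; the product's 3' end on the top strand is position 32.
The reverse primer anneals to the top strand over positions 26–32, i.e. to AGCTACT.
Its sequence written 5'→3' is the reverse complement: AGTAGCT.

5'-AGTAGCT-3'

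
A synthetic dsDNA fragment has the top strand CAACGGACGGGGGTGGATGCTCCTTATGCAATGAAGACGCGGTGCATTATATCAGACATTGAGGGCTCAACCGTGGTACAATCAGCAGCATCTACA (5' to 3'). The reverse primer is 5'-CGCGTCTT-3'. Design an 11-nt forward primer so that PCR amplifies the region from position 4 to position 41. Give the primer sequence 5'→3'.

The reverse primer's reverse complement AAGACGCG matches the template at positions 34–41; the product starts at position 4.
The forward primer is identical to the top strand over positions 4–14: CGGACGGGGGT.

5'-CGGACGGGGGT-3'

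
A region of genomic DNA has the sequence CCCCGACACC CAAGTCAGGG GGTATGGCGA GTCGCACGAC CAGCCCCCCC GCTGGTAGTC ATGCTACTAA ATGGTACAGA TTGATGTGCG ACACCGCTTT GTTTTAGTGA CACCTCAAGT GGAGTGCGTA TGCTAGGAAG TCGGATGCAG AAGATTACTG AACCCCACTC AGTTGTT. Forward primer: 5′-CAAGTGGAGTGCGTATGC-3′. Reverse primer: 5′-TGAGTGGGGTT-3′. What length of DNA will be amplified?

Scanning the template, CAAGTGGAGTGCGTATGC occurs at positions 116–133; this primer anneals to the bottom strand there with its 3' end pointing downstream.
The reverse primer's reverse complement is AACCCCACTCA, which matches the template at positions 161–171.
Product length = (reverse-primer end) − (forward-primer start) + 1 = 171 − 116 + 1 = 56 bp.

56 bp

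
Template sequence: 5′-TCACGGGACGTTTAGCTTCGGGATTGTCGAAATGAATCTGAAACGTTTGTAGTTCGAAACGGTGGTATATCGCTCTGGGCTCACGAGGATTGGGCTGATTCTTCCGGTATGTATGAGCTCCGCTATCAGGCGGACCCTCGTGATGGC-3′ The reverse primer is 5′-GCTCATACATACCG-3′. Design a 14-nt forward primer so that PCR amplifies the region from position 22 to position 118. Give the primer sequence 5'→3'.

The reverse primer's reverse complement CGGTATGTATGAGC matches the template at positions 105–118; the product starts at position 22.
The forward primer is identical to the top strand over positions 22–35: GATTGTCGAAATGA.

5'-GATTGTCGAAATGA-3'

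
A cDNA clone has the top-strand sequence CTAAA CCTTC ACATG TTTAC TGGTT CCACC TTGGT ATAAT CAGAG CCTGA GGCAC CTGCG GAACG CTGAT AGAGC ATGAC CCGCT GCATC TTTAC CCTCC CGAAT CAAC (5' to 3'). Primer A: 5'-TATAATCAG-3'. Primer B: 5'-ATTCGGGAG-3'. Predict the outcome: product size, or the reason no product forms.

Yes — a 71 bp product.

Primer A (TATAATCAG) matches the top strand at positions 35–43; it acts as a forward primer.
Primer B's reverse complement is CTCCCGAAT, matching the top strand at positions 97–105; it acts as a reverse primer.
The 3' ends face each other across positions 35–105, giving a 71 bp product.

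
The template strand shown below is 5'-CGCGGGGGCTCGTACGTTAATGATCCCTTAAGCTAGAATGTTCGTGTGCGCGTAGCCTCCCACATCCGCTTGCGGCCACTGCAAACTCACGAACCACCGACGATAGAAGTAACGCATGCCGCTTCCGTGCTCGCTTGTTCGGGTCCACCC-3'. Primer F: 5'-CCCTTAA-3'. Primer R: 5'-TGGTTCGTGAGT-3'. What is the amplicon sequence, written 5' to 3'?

5'-CCCTTAAGCTAGAATGTTCGTGTGCGCGTAGCCTCCCACATCCGCTTGCGGCCACTGCAAACTCACGAACCA-3'

The forward primer matches the template at positions 25–31.
The reverse primer's reverse complement is ACTCACGAACCA, which matches the template at positions 85–96.
The product is the template from position 25 through 96 (72 bp).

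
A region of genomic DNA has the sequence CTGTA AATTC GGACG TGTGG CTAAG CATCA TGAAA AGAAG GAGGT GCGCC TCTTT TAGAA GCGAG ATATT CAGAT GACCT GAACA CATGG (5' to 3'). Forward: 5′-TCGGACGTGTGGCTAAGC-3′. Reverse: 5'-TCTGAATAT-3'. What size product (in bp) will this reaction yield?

The forward primer matches the template at positions 9–26.
Taking the reverse complement of TCTGAATAT gives ATATTCAGA, found at positions 66–74 on the template; the primer anneals here to the top strand with its 3' end pointing upstream.
Product length = (reverse-primer end) − (forward-primer start) + 1 = 74 − 9 + 1 = 66 bp.

66 bp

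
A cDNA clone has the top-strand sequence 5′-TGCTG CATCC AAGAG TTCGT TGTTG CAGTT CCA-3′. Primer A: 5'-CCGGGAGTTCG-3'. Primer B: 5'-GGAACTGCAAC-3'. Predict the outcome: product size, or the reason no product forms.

Primer A (CCGGGAGTTCG) does not match the top strand, and its reverse complement CGAACTCCCGG does not match either.
With no annealing site for primer A, no amplification occurs.

No product — primer A has no binding site in the template.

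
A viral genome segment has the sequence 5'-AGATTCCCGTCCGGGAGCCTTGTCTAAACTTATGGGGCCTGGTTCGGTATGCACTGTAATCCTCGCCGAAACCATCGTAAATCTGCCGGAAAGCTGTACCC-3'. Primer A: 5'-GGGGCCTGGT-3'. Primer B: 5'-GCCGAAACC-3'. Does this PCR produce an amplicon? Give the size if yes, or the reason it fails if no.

Primer A (GGGGCCTGGT) matches the top strand at positions 34–43 (3' end points downstream).
Primer B (GCCGAAACC) also matches the top strand directly, at positions 65–73 — its reverse complement GGTTTCGGC is not present.
Both primers anneal to the bottom strand with 3' ends pointing the same way, so neither can prime synthesis back toward the other.

No product — both primers anneal to the same strand and extend in the same direction.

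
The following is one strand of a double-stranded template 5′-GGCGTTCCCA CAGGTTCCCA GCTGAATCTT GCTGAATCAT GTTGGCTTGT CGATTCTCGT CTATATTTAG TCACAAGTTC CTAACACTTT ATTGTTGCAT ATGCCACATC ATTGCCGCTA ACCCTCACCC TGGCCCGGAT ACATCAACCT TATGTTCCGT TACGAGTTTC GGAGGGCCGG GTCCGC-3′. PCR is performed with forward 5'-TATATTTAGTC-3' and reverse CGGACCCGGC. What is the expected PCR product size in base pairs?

Scanning the template, TATATTTAGTC occurs at positions 62–72; this primer anneals to the bottom strand there with its 3' end pointing downstream.
Taking the reverse complement of CGGACCCGGC gives GCCGGGTCCG, found at positions 176–185 on the template; the primer anneals here to the top strand with its 3' end pointing upstream.
The product runs from position 62 to position 185, so its length is 185 − 62 + 1 = 124 bp.

124 bp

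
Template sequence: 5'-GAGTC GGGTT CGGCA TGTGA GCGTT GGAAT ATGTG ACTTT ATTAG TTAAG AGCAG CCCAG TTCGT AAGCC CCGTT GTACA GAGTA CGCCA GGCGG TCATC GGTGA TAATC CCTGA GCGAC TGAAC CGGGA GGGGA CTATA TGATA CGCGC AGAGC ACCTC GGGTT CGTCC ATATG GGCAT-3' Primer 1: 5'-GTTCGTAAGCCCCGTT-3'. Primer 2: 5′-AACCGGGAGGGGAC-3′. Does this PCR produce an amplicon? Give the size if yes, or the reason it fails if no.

Primer 1 (GTTCGTAAGCCCCGTT) matches the top strand at positions 60–75 (3' end points downstream).
Primer 2 (AACCGGGAGGGGAC) also matches the top strand directly, at positions 123–136 — its reverse complement GTCCCCTCCCGGTT is not present.
Both primers anneal to the bottom strand with 3' ends pointing the same way, so neither can prime synthesis back toward the other.

No product — both primers anneal to the same strand and extend in the same direction.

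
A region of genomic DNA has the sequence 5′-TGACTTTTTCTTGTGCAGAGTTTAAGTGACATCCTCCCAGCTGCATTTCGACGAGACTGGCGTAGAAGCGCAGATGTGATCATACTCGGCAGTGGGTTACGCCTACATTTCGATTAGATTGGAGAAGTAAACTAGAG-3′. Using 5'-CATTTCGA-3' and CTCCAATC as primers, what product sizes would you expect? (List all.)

The forward primer CATTTCGA matches the top strand at positions 44–51, 106–113.
The reverse primer's reverse complement is GATTGGAG, matching at positions 117–124.
Each forward site pairs with the reverse site to give a product ending at position 124: sizes 81, 19 bp.

81 bp, 19 bp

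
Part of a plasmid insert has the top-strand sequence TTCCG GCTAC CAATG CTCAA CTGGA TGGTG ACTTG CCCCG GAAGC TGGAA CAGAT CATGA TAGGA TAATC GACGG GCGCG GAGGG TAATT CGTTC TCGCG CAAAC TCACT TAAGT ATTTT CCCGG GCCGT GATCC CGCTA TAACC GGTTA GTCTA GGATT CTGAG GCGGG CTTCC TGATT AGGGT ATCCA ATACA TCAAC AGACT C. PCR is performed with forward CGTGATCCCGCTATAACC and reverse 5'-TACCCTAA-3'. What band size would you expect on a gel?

Forward primer CGTGATCCCGCTATAACC is found on the top strand at positions 128–145.
Taking the reverse complement of TACCCTAA gives TTAGGGTA, found at positions 179–186 on the template; the primer anneals here to the top strand with its 3' end pointing upstream.
Product length = (reverse-primer end) − (forward-primer start) + 1 = 186 − 128 + 1 = 59 bp.

59 bp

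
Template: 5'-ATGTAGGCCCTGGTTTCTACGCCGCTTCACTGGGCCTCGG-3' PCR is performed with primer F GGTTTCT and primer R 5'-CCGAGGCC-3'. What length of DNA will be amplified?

The forward primer matches the template at positions 12–18.
Taking the reverse complement of CCGAGGCC gives GGCCTCGG, found at positions 33–40 on the template; the primer anneals here to the top strand with its 3' end pointing upstream.
Amplicon spans positions 12–40: 29 bp.

29 bp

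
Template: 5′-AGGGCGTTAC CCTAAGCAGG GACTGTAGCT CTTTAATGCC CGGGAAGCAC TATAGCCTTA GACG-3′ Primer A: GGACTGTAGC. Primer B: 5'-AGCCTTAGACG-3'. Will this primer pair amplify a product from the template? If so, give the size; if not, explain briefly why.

Primer A (GGACTGTAGC) matches the top strand at positions 20–29 (3' end points downstream).
Primer B (AGCCTTAGACG) also matches the top strand directly, at positions 54–64 — its reverse complement CGTCTAAGGCT is not present.
Both primers anneal to the bottom strand with 3' ends pointing the same way, so neither can prime synthesis back toward the other.

No product — both primers anneal to the same strand and extend in the same direction.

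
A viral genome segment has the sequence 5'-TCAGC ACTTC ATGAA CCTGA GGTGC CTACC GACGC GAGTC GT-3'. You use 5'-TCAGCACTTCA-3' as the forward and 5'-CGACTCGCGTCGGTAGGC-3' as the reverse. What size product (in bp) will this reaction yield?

Scanning the template, TCAGCACTTCA occurs at positions 1–11; this primer anneals to the bottom strand there with its 3' end pointing downstream.
Taking the reverse complement of CGACTCGCGTCGGTAGGC gives GCCTACCGACGCGAGTCG, found at positions 24–41 on the template; the primer anneals here to the top strand with its 3' end pointing upstream.
Product length = (reverse-primer end) − (forward-primer start) + 1 = 41 − 1 + 1 = 41 bp.

41 bp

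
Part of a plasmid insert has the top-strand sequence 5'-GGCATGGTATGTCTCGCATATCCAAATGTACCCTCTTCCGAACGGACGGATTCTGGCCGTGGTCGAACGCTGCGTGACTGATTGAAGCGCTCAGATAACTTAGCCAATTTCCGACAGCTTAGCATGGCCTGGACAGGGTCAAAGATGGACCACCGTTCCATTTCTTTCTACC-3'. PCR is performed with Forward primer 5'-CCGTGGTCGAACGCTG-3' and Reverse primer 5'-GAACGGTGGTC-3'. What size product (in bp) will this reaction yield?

Forward primer CCGTGGTCGAACGCTG is found on the top strand at positions 57–72.
The reverse primer's reverse complement is GACCACCGTTC, which matches the template at positions 148–158.
The product runs from position 57 to position 158, so its length is 158 − 57 + 1 = 102 bp.

102 bp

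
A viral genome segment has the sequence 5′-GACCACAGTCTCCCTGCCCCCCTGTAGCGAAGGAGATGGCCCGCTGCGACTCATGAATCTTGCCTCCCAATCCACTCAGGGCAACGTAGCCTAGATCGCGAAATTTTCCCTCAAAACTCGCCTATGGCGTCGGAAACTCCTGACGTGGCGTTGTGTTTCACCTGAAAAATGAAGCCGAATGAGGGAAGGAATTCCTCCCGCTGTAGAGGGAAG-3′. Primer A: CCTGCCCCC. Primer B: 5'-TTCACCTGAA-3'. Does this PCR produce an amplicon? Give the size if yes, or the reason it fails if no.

No product — both primers anneal to the same strand and extend in the same direction.

Primer A (CCTGCCCCC) matches the top strand at positions 13–21 (3' end points downstream).
Primer B (TTCACCTGAA) also matches the top strand directly, at positions 157–166 — its reverse complement TTCAGGTGAA is not present.
Both primers anneal to the bottom strand with 3' ends pointing the same way, so neither can prime synthesis back toward the other.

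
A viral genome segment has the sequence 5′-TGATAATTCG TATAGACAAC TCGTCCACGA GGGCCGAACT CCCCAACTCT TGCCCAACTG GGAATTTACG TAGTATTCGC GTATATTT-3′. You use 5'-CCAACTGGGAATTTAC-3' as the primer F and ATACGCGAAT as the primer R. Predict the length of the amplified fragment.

Forward primer CCAACTGGGAATTTAC is found on the top strand at positions 54–69.
Taking the reverse complement of ATACGCGAAT gives ATTCGCGTAT, found at positions 75–84 on the template; the primer anneals here to the top strand with its 3' end pointing upstream.
Amplicon spans positions 54–84: 31 bp.

31 bp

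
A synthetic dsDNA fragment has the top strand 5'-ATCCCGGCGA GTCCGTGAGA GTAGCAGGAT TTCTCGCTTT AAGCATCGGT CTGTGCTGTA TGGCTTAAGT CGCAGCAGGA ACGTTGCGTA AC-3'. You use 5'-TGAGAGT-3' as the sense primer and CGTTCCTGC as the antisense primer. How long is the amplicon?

Forward primer TGAGAGT is found on the top strand at positions 16–22.
Taking the reverse complement of CGTTCCTGC gives GCAGGAACG, found at positions 75–83 on the template; the primer anneals here to the top strand with its 3' end pointing upstream.
Product length = (reverse-primer end) − (forward-primer start) + 1 = 83 − 16 + 1 = 68 bp.

68 bp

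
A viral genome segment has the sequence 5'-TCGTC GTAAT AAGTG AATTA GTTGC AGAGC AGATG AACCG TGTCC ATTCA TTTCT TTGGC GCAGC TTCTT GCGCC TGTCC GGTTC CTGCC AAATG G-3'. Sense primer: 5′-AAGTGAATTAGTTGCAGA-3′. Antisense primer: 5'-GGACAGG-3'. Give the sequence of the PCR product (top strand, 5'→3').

The forward primer matches the template at positions 11–28.
Taking the reverse complement of GGACAGG gives CCTGTCC, found at positions 74–80 on the template; the primer anneals here to the top strand with its 3' end pointing upstream.
The product is the template from position 11 through 80 (70 bp).

5'-AAGTGAATTAGTTGCAGAGCAGATGAACCGTGTCCATTCATTTCTTTGGCGCAGCTTCTTGCGCCTGTCC-3'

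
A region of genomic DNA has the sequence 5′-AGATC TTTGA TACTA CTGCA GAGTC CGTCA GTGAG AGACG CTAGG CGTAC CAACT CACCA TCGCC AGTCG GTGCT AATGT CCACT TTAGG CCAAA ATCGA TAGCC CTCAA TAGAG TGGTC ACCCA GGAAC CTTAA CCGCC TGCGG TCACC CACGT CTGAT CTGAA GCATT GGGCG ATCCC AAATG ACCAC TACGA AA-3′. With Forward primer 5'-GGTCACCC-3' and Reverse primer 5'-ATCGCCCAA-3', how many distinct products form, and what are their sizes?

The forward primer GGTCACCC matches the top strand at positions 117–124, 144–151.
The reverse primer's reverse complement is TTGGGCGAT, matching at positions 169–177.
Each forward site pairs with the reverse site to give a product ending at position 177: sizes 61, 34 bp.

Two products: 61 bp, 34 bp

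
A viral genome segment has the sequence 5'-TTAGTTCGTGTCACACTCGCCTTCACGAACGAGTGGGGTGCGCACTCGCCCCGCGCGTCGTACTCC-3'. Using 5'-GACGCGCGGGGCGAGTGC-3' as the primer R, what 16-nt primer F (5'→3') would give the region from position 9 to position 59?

The reverse primer's reverse complement GCACTCGCCCCGCGCGTC matches the template at positions 42–59; the product starts at position 9.
The forward primer is identical to the top strand over positions 9–24: TGTCACACTCGCCTTC.

5'-TGTCACACTCGCCTTC-3'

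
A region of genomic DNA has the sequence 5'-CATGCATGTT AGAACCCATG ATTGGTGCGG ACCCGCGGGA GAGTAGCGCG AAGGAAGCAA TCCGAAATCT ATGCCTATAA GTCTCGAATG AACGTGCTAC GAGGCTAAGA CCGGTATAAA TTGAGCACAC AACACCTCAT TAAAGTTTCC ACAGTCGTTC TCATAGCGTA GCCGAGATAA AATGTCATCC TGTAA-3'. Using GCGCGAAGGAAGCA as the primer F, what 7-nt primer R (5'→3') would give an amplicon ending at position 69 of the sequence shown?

The forward primer binds at positions 46–59; the product's 3' end on the top strand is position 69.
The reverse primer anneals to the top strand over positions 63–69, i.e. to CGAAATC.
Its sequence written 5'→3' is the reverse complement: GATTTCG.

5'-GATTTCG-3'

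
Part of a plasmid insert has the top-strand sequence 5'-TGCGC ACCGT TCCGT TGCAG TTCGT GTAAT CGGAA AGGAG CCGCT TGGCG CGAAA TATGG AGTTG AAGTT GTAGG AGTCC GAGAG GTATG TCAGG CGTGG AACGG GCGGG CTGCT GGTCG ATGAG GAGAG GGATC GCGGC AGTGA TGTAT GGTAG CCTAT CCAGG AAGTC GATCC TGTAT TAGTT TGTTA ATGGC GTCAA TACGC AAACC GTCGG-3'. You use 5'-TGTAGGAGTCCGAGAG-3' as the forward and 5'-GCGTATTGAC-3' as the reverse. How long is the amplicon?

Scanning the template, TGTAGGAGTCCGAGAG occurs at positions 70–85; this primer anneals to the bottom strand there with its 3' end pointing downstream.
Taking the reverse complement of GCGTATTGAC gives GTCAATACGC, found at positions 196–205 on the template; the primer anneals here to the top strand with its 3' end pointing upstream.
The product runs from position 70 to position 205, so its length is 205 − 70 + 1 = 136 bp.

136 bp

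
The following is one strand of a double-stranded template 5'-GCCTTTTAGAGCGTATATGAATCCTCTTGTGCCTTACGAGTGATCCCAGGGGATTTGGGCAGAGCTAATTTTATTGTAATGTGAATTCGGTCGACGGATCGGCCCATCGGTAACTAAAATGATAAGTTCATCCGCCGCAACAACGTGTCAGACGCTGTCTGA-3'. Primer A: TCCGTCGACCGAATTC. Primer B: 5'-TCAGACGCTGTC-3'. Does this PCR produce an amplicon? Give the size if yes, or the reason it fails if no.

No product — the primers' 3' ends point away from each other.

Primer A (TCCGTCGACCGAATTC) has reverse complement GAATTCGGTCGACGGA, which matches the top strand at positions 83–98; primer A anneals to the top strand there with its 3' end pointing upstream toward position 83.
Primer B (TCAGACGCTGTC) matches the top strand directly at positions 148–159; it anneals to the bottom strand with its 3' end pointing downstream toward position 159.
The 3' ends diverge (primer A extends toward position 1, primer B toward position 162), so the primers never converge on a shared product.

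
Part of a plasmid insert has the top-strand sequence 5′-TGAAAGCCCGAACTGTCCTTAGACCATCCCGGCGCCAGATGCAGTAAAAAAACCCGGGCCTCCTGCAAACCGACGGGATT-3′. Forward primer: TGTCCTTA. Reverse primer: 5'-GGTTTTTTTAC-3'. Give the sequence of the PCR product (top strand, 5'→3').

Forward primer TGTCCTTA is found on the top strand at positions 14–21.
The reverse primer's reverse complement is GTAAAAAAACC, which matches the template at positions 44–54.
The product is the template from position 14 through 54 (41 bp).

5'-TGTCCTTAGACCATCCCGGCGCCAGATGCAGTAAAAAAACC-3'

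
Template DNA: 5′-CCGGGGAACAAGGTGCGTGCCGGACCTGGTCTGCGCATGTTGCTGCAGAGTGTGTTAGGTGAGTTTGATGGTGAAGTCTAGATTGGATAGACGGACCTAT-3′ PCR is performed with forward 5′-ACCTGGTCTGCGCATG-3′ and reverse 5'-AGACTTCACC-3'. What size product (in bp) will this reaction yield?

Scanning the template, ACCTGGTCTGCGCATG occurs at positions 24–39; this primer anneals to the bottom strand there with its 3' end pointing downstream.
The reverse primer's reverse complement is GGTGAAGTCT, which matches the template at positions 70–79.
Product length = (reverse-primer end) − (forward-primer start) + 1 = 79 − 24 + 1 = 56 bp.

56 bp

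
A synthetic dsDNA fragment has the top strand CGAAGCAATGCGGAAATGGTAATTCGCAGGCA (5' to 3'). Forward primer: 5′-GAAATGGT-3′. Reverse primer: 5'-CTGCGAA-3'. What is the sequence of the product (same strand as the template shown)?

The forward primer matches the template at positions 13–20.
Taking the reverse complement of CTGCGAA gives TTCGCAG, found at positions 23–29 on the template; the primer anneals here to the top strand with its 3' end pointing upstream.
The product is the template from position 13 through 29 (17 bp).

5'-GAAATGGTAATTCGCAG-3'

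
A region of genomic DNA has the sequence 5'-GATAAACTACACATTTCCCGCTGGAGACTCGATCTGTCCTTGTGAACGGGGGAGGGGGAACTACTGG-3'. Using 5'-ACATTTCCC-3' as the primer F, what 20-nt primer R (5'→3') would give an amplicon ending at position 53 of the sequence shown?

5'-TCCCCCGTTCACAAGGACAG-3'

The forward primer binds at positions 11–19; the product's 3' end on the top strand is position 53.
The reverse primer anneals to the top strand over positions 34–53, i.e. to CTGTCCTTGTGAACGGGGGA.
Its sequence written 5'→3' is the reverse complement: TCCCCCGTTCACAAGGACAG.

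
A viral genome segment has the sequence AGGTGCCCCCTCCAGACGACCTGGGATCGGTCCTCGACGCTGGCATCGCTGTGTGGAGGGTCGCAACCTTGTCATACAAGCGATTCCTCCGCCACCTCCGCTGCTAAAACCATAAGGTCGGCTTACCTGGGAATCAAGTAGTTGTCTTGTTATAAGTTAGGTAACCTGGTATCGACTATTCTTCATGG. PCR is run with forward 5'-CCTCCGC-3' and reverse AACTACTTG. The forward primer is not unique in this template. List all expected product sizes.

The forward primer CCTCCGC matches the top strand at positions 86–92, 95–101.
The reverse primer's reverse complement is CAAGTAGTT, matching at positions 135–143.
Each forward site pairs with the reverse site to give a product ending at position 143: sizes 58, 49 bp.

58 bp, 49 bp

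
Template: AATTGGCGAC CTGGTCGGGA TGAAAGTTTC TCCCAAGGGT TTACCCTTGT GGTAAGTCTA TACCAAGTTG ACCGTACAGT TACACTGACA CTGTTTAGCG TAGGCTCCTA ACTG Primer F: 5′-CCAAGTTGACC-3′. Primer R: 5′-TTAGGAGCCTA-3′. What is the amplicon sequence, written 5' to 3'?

5'-CCAAGTTGACCGTACAGTTACACTGACACTGTTTAGCGTAGGCTCCTAA-3'

Scanning the template, CCAAGTTGACC occurs at positions 63–73; this primer anneals to the bottom strand there with its 3' end pointing downstream.
Reverse complement of the reverse primer: TAGGCTCCTAA. This occurs on the top strand at positions 101–111.
The product is the template from position 63 through 111 (49 bp).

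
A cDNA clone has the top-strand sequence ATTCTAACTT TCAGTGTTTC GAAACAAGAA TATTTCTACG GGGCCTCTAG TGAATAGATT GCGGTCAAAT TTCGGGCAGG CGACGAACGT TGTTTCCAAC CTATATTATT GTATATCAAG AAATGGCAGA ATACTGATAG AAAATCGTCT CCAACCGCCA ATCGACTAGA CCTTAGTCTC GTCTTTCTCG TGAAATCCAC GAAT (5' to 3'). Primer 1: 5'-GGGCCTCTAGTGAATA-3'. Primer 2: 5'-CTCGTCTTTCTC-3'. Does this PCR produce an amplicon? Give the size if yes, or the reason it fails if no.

Primer 1 (GGGCCTCTAGTGAATA) matches the top strand at positions 41–56 (3' end points downstream).
Primer 2 (CTCGTCTTTCTC) also matches the top strand directly, at positions 178–189 — its reverse complement GAGAAAGACGAG is not present.
Both primers anneal to the bottom strand with 3' ends pointing the same way, so neither can prime synthesis back toward the other.

No product — both primers anneal to the same strand and extend in the same direction.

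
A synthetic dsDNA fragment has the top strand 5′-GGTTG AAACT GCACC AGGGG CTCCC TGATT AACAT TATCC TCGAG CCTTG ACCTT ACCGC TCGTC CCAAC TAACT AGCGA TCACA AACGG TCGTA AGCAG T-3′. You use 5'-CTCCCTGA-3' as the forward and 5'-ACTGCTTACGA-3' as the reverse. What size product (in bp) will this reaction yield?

81 bp

Scanning the template, CTCCCTGA occurs at positions 21–28; this primer anneals to the bottom strand there with its 3' end pointing downstream.
The reverse primer's reverse complement is TCGTAAGCAGT, which matches the template at positions 91–101.
Amplicon spans positions 21–101: 81 bp.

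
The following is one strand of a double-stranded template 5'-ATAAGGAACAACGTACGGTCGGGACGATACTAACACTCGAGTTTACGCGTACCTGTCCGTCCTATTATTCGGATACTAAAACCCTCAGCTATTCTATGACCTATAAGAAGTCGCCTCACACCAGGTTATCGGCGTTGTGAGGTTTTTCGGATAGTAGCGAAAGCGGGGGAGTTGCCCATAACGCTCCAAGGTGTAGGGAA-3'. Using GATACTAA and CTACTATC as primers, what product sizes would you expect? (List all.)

132 bp, 86 bp

The forward primer GATACTAA matches the top strand at positions 26–33, 72–79.
The reverse primer's reverse complement is GATAGTAG, matching at positions 150–157.
Each forward site pairs with the reverse site to give a product ending at position 157: sizes 132, 86 bp.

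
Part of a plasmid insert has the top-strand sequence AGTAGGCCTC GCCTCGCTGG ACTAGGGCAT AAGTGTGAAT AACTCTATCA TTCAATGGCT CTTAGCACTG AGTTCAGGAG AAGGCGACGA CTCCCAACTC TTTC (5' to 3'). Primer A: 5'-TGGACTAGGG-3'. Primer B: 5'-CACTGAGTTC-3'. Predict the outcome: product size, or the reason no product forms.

No product — both primers anneal to the same strand and extend in the same direction.

Primer A (TGGACTAGGG) matches the top strand at positions 18–27 (3' end points downstream).
Primer B (CACTGAGTTC) also matches the top strand directly, at positions 66–75 — its reverse complement GAACTCAGTG is not present.
Both primers anneal to the bottom strand with 3' ends pointing the same way, so neither can prime synthesis back toward the other.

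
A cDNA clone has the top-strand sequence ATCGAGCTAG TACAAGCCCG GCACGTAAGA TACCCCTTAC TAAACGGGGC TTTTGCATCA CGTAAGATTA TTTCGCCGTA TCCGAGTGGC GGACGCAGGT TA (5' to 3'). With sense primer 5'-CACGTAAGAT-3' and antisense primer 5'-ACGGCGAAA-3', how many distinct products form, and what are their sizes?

Two products: 58 bp, 21 bp

The forward primer CACGTAAGAT matches the top strand at positions 22–31, 59–68.
The reverse primer's reverse complement is TTTCGCCGT, matching at positions 71–79.
Each forward site pairs with the reverse site to give a product ending at position 79: sizes 58, 21 bp.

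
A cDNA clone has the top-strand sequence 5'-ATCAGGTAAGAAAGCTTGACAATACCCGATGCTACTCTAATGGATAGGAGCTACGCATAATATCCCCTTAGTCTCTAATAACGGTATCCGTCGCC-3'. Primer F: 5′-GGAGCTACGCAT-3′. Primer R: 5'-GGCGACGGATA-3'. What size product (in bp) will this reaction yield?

Forward primer GGAGCTACGCAT is found on the top strand at positions 47–58.
Taking the reverse complement of GGCGACGGATA gives TATCCGTCGCC, found at positions 85–95 on the template; the primer anneals here to the top strand with its 3' end pointing upstream.
The product runs from position 47 to position 95, so its length is 95 − 47 + 1 = 49 bp.

49 bp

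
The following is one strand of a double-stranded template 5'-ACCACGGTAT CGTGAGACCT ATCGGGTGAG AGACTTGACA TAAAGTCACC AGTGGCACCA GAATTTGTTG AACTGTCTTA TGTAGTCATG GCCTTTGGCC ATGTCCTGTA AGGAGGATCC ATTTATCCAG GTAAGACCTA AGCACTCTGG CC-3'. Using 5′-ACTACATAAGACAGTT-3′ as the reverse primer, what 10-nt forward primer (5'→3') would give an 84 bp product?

The reverse primer's reverse complement AACTGTCTTATGTAGT matches the template at positions 71–86, so the product ends at position 86.
An 84 bp product then starts at position 86 − 84 + 1 = 3.
The forward primer is identical to the top strand there: CACGGTATCG.

5'-CACGGTATCG-3'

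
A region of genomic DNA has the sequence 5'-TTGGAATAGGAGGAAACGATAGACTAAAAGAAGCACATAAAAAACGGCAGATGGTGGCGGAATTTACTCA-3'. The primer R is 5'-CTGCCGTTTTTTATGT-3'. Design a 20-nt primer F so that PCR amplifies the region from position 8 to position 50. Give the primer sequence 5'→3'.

5'-AGGAGGAAACGATAGACTAA-3'

The reverse primer's reverse complement ACATAAAAAACGGCAG matches the template at positions 35–50; the product starts at position 8.
The forward primer is identical to the top strand over positions 8–27: AGGAGGAAACGATAGACTAA.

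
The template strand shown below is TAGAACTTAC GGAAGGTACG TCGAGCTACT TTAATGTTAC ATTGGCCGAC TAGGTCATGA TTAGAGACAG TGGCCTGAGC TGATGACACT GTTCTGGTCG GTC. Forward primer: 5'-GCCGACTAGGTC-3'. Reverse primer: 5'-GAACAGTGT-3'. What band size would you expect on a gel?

50 bp

Scanning the template, GCCGACTAGGTC occurs at positions 45–56; this primer anneals to the bottom strand there with its 3' end pointing downstream.
Reverse complement of the reverse primer: ACACTGTTC. This occurs on the top strand at positions 86–94.
Amplicon spans positions 45–94: 50 bp.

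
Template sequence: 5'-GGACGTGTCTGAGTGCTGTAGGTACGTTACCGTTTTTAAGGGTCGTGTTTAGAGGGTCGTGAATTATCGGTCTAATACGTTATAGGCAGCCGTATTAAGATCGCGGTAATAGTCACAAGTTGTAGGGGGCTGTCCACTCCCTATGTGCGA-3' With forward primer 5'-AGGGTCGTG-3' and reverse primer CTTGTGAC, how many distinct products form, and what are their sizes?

The forward primer AGGGTCGTG matches the top strand at positions 39–47, 53–61.
The reverse primer's reverse complement is GTCACAAG, matching at positions 112–119.
Each forward site pairs with the reverse site to give a product ending at position 119: sizes 81, 67 bp.

Two products: 81 bp, 67 bp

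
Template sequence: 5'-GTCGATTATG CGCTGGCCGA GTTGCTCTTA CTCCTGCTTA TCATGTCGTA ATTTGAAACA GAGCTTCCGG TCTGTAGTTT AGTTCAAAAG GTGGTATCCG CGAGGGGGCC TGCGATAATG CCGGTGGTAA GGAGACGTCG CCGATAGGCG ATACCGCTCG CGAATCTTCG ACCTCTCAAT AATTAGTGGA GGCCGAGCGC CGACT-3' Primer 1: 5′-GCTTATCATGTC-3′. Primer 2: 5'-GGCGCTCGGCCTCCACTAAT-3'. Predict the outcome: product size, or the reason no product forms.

Yes — a 166 bp product.

Primer 1 (GCTTATCATGTC) matches the top strand at positions 36–47; it acts as a forward primer.
Primer 2's reverse complement is ATTAGTGGAGGCCGAGCGCC, matching the top strand at positions 182–201; it acts as a reverse primer.
The 3' ends face each other across positions 36–201, giving a 166 bp product.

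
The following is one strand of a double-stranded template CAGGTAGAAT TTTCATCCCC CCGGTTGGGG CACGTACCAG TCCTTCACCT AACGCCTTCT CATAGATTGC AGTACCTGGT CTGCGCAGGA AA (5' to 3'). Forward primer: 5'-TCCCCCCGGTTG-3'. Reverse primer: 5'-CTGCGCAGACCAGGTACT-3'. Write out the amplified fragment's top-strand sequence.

5'-TCCCCCCGGTTGGGGCACGTACCAGTCCTTCACCTAACGCCTTCTCATAGATTGCAGTACCTGGTCTGCGCAG-3'

The forward primer matches the template at positions 16–27.
Reverse complement of the reverse primer: AGTACCTGGTCTGCGCAG. This occurs on the top strand at positions 71–88.
The product is the template from position 16 through 88 (73 bp).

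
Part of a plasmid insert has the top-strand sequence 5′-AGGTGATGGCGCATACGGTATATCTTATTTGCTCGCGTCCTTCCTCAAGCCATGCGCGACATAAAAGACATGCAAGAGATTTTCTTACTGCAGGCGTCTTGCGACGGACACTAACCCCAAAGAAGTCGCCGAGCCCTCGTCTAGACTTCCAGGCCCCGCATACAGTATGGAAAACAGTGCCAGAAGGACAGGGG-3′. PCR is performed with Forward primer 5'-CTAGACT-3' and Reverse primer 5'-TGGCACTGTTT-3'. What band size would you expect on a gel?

42 bp

Scanning the template, CTAGACT occurs at positions 141–147; this primer anneals to the bottom strand there with its 3' end pointing downstream.
The reverse primer's reverse complement is AAACAGTGCCA, which matches the template at positions 172–182.
Amplicon spans positions 141–182: 42 bp.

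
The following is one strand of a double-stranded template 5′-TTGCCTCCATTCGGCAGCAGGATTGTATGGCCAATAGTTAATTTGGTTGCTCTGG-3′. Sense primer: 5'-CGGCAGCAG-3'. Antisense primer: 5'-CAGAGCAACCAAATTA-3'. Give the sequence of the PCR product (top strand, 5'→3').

The forward primer matches the template at positions 12–20.
Reverse complement of the reverse primer: TAATTTGGTTGCTCTG. This occurs on the top strand at positions 39–54.
The product is the template from position 12 through 54 (43 bp).

5'-CGGCAGCAGGATTGTATGGCCAATAGTTAATTTGGTTGCTCTG-3'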